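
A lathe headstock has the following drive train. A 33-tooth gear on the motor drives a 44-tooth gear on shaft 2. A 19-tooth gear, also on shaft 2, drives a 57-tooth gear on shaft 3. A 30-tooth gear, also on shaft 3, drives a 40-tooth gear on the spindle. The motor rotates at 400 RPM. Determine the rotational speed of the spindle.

Gear mesh: ratio = 44/33 = 1.3333, so shaft 2 turns at 400 / 1.3333 = 300 RPM.
Gear mesh: ratio = 57/19 = 3, so shaft 3 turns at 300 / 3 = 100 RPM.
Gear mesh: ratio = 40/30 = 1.3333, so the spindle turns at 100 / 1.3333 = 75 RPM.

75 RPM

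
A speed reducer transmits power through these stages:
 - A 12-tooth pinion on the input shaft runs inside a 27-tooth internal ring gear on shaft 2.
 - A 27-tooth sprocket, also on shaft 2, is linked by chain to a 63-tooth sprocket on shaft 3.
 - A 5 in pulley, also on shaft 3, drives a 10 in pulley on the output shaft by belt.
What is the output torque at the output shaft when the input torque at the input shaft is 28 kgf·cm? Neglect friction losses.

internal gear 27/12 = 2.25 → τ = 28·2.25 = 63 kgf·cm
chain 63/27 = 2.3333 → τ = 63·2.3333 = 147 kgf·cm
belt 10/5 = 2 → τ = 147·2 = 294 kgf·cm

294 kgf·cm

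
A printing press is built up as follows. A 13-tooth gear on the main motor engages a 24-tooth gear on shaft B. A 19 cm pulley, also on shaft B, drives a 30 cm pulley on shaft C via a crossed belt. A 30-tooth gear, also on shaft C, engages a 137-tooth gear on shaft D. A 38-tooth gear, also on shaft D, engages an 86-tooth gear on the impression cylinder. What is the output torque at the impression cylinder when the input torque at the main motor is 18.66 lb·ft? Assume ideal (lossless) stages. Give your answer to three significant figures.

562 lb·ft

After the gear mesh (24/13): 18.66 × 1.8462 = 34.449 lb·ft
After the belt (30/19): 34.449 × 1.5789 = 54.394 lb·ft
After the gear mesh (137/30): 54.394 × 4.5667 = 248.4 lb·ft
After the gear mesh (86/38): 248.4 × 2.2632 = 562.16 lb·ft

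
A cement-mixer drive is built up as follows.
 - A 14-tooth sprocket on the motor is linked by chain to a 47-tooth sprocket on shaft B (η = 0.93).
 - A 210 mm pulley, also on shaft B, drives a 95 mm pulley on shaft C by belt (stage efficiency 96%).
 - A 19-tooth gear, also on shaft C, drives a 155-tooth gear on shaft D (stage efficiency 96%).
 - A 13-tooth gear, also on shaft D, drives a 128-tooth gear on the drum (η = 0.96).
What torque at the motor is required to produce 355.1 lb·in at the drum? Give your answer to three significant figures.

3.54 lb·in

Overall ratio R = 3.3571 × 0.45238 × 8.1579 × 9.8462 = 121.99; overall efficiency η = 0.93 × 0.96 × 0.96 × 0.96 = 0.8228.
Input torque = output torque / (R × η) = 355.1 / (121.99 × 0.8228) = 3.5378 lb·in.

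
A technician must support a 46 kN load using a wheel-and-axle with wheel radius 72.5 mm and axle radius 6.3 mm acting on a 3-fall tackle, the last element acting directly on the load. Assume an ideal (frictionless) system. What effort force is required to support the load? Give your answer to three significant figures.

1.33 kN

Wheel-and-axle MA = R/r = 72.5/6.3 = 11.508.
Block-and-tackle MA = number of supporting rope parts = 3.
Combined ideal MA = 11.508 × 3 = 34.524.
Effort = load / MA = 46 / 34.524 = 1.3324 kN.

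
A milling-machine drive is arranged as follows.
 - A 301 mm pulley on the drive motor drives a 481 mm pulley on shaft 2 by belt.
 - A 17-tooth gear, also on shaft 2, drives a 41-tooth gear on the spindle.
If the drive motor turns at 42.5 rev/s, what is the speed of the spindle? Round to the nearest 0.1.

belt 481/301 = 1.598 → 42.5/1.598 = 26.596 rev/s
gear mesh 41/17 = 2.4118 → 26.596/2.4118 = 11.027 rev/s

11.0 rev/s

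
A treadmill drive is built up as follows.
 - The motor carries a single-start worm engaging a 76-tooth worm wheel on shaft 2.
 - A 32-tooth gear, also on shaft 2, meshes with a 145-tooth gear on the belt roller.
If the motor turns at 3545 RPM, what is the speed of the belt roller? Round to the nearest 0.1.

10.3 RPM

the motor → shaft 2 (worm, 76/1): 3545 ÷ 76 = 46.645 RPM
shaft 2 → the belt roller (gear mesh, 145/32): 46.645 ÷ 4.5312 = 10.294 RPM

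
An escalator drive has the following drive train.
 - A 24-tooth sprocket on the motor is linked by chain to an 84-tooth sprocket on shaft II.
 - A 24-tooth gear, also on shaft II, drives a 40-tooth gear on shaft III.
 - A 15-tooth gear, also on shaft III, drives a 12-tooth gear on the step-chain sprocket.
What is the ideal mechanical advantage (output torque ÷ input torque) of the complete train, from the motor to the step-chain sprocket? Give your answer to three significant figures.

4.67

Each stage contributes driven/driver: chain 84/24 = 3.5, gear mesh 40/24 = 1.6667, gear mesh 12/15 = 0.8.
Overall: 3.5 × 1.6667 × 0.8 = 4.6667.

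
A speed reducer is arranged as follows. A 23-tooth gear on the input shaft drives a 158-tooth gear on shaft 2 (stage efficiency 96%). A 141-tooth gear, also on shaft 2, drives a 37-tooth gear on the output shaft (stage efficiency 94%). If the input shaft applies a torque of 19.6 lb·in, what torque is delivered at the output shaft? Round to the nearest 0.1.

After the gear mesh (158/23): 19.6 × 6.8696 × 0.96 = 129.26 lb·in
After the gear mesh (37/141): 129.26 × 0.26241 × 0.94 = 31.884 lb·in

31.9 lb·in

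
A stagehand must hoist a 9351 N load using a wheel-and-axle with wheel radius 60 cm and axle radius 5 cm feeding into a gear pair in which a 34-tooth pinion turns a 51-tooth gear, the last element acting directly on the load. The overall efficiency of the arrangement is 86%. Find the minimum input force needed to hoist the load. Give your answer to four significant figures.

604.1 N

Wheel-and-axle MA = R/r = 60/5 = 12.
Gear pair MA = 51/34 = 1.5.
Combined ideal MA = 12 × 1.5 = 18.
Actual MA = 18 × 0.86 = 15.48.
Effort = load / actual MA = 9351 / 15.48 = 604.07 N.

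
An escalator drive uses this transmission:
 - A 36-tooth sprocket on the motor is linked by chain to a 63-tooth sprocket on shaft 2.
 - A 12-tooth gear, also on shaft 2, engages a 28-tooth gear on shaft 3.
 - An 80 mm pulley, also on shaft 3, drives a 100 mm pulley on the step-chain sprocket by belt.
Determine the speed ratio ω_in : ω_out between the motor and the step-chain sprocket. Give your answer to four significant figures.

Each stage contributes driven/driver: chain 63/36 = 1.75, gear mesh 28/12 = 2.3333, belt 100/80 = 1.25.
Overall: 1.75 × 2.3333 × 1.25 = 5.1042.

5.104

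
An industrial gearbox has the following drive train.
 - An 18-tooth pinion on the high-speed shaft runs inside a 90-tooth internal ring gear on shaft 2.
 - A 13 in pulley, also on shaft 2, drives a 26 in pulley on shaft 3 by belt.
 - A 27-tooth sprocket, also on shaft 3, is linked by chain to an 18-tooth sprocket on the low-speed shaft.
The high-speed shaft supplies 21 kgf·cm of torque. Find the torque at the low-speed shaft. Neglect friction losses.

internal gear 90/18 = 5 → τ = 21·5 = 105 kgf·cm
belt 26/13 = 2 → τ = 105·2 = 210 kgf·cm
chain 18/27 = 0.66667 → τ = 210·0.66667 = 140 kgf·cm

140 kgf·cm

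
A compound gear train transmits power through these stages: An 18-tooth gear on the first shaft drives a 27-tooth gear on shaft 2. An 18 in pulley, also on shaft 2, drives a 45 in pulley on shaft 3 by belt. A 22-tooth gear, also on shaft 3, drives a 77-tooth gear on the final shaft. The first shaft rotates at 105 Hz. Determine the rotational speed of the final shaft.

8 Hz

the first shaft → shaft 2 (gear mesh, 27/18): 105 ÷ 1.5 = 70 Hz
shaft 2 → shaft 3 (belt, 45/18): 70 ÷ 2.5 = 28 Hz
shaft 3 → the final shaft (gear mesh, 77/22): 28 ÷ 3.5 = 8 Hz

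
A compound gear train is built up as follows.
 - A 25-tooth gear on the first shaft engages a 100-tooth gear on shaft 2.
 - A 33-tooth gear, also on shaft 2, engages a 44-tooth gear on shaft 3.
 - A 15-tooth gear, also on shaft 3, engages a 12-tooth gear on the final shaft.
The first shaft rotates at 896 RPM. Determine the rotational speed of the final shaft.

the first shaft → shaft 2 (gear mesh, 100/25): 896 ÷ 4 = 224 RPM
shaft 2 → shaft 3 (gear mesh, 44/33): 224 ÷ 1.3333 = 168 RPM
shaft 3 → the final shaft (gear mesh, 12/15): 168 ÷ 0.8 = 210 RPM

210 RPM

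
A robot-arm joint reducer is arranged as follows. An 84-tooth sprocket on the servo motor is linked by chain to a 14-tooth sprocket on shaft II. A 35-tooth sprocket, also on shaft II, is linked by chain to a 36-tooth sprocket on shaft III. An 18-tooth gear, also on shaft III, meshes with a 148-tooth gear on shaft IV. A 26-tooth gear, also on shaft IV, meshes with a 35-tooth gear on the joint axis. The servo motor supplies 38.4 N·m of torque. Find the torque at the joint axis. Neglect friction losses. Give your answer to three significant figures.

72.9 N·m

Chain: ratio = 14/84 = 0.16667; torque at shaft II = 38.4 × 0.16667 = 6.4 N·m.
Chain: ratio = 36/35 = 1.0286; torque at shaft III = 6.4 × 1.0286 = 6.5829 N·m.
Gear mesh: ratio = 148/18 = 8.2222; torque at shaft IV = 6.5829 × 8.2222 = 54.126 N·m.
Gear mesh: ratio = 35/26 = 1.3462; torque at the joint axis = 54.126 × 1.3462 = 72.862 N·m.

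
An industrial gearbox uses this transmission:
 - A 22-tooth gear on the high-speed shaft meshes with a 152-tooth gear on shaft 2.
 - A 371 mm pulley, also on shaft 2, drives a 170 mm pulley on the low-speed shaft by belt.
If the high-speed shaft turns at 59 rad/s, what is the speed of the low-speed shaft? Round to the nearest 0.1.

the high-speed shaft → shaft 2 (gear mesh, 152/22): 59 ÷ 6.9091 = 8.5395 rad/s
shaft 2 → the low-speed shaft (belt, 170/371): 8.5395 ÷ 0.45822 = 18.636 rad/s

18.6 rad/s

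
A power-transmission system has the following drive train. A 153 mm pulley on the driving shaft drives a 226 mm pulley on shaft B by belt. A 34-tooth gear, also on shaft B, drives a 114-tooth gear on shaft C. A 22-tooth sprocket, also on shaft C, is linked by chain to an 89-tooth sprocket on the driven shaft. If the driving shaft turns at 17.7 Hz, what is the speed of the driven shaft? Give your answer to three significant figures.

the driving shaft → shaft B (belt, 226/153): 17.7 ÷ 1.4771 = 11.983 Hz
shaft B → shaft C (gear mesh, 114/34): 11.983 ÷ 3.3529 = 3.5738 Hz
shaft C → the driven shaft (chain, 89/22): 3.5738 ÷ 4.0455 = 0.88341 Hz

0.883 Hz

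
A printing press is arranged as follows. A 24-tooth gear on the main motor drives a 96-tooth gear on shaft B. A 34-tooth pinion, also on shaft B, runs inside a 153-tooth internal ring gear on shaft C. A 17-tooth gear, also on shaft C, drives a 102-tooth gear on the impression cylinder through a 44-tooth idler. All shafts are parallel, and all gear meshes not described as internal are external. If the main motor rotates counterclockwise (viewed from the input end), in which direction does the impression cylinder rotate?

the main motor → shaft B: external mesh, 1 reversal → CW.
shaft B → shaft C: internal mesh, same direction → CW.
shaft C → the impression cylinder: driver → idler → driven is 2 external meshes, 2 reversals → CW.
3 reversals in total — an odd number — so the impression cylinder turns opposite to the main motor.

clockwise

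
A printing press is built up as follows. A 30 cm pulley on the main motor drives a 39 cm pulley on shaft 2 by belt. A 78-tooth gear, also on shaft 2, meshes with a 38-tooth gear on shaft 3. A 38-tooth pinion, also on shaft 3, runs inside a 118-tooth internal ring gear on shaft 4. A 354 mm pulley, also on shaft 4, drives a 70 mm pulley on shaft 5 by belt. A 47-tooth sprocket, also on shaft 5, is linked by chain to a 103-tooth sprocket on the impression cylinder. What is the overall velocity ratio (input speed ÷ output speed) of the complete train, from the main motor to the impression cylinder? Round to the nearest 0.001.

0.852

Each stage contributes driven/driver: belt 39/30 = 1.3, gear mesh 38/78 = 0.48718, internal gear 118/38 = 3.1053, belt 70/354 = 0.19774, chain 103/47 = 2.1915.
Overall: 1.3 × 0.48718 × 3.1053 × 0.19774 × 2.1915 = 0.85225.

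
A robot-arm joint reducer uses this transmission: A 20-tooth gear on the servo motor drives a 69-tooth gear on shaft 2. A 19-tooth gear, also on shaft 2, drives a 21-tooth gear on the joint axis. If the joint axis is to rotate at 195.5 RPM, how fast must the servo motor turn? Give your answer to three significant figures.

745 RPM

Overall ratio R = 3.45 × 1.1053 = 3.8132.
Required input speed = output speed × R = 195.5 × 3.8132 = 745.47 RPM.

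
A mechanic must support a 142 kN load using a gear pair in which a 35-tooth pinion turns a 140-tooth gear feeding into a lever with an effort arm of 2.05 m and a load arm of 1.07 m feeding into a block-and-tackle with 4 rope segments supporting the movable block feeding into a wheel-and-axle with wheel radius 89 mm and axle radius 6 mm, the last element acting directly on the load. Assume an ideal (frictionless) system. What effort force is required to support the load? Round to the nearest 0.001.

Gear pair MA = 140/35 = 4.
Lever MA = effort arm / load arm = 2.05/1.07 = 1.9159.
Block-and-tackle MA = number of supporting rope parts = 4.
Wheel-and-axle MA = R/r = 89/6 = 14.833.
Combined ideal MA = 4 × 1.9159 × 4 × 14.833 = 454.7.
Effort = load / MA = 142 / 454.7 = 0.31229 kN.

0.312 kN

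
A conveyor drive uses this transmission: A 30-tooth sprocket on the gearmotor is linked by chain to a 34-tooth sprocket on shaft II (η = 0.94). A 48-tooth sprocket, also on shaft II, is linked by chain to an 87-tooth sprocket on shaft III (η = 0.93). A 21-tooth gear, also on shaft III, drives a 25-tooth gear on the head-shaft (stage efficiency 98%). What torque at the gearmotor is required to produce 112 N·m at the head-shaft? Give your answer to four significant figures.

Overall ratio R = 1.1333 × 1.8125 × 1.1905 = 2.4454; overall efficiency η = 0.94 × 0.93 × 0.98 = 0.8567.
Input torque = output torque / (R × η) = 112 / (2.4454 × 0.8567) = 53.459 N·m.

53.46 N·m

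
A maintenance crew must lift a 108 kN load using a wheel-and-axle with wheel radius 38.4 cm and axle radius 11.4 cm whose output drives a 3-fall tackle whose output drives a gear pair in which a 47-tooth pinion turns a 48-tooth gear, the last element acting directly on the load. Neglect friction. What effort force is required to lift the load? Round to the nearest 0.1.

Wheel-and-axle MA = R/r = 38.4/11.4 = 3.3684.
Block-and-tackle MA = number of supporting rope parts = 3.
Gear pair MA = 48/47 = 1.0213.
Combined ideal MA = 3.3684 × 3 × 1.0213 = 10.32.
Effort = load / MA = 108 / 10.32 = 10.465 kN.

10.5 kN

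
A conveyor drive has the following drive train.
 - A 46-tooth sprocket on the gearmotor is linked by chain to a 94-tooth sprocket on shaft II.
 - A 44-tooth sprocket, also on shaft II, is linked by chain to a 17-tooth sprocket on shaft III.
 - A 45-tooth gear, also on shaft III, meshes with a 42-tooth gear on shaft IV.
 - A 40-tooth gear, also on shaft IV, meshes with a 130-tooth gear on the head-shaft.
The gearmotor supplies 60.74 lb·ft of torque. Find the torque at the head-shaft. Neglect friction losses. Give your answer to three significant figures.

chain 94/46 = 2.0435 → τ = 60.74·2.0435 = 124.12 lb·ft
chain 17/44 = 0.38636 → τ = 124.12·0.38636 = 47.956 lb·ft
gear mesh 42/45 = 0.93333 → τ = 47.956·0.93333 = 44.759 lb·ft
gear mesh 130/40 = 3.25 → τ = 44.759·3.25 = 145.47 lb·ft

145 lb·ft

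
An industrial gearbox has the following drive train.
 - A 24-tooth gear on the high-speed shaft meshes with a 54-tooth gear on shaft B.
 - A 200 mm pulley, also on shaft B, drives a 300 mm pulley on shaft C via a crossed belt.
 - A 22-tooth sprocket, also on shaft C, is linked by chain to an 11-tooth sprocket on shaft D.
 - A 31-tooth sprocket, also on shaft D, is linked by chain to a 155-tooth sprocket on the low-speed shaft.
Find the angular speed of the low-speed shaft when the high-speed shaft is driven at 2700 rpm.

gear mesh 54/24 = 2.25 → 2700/2.25 = 1200 rpm
belt 300/200 = 1.5 → 1200/1.5 = 800 rpm
chain 11/22 = 0.5 → 800/0.5 = 1600 rpm
chain 155/31 = 5 → 1600/5 = 320 rpm

320 rpm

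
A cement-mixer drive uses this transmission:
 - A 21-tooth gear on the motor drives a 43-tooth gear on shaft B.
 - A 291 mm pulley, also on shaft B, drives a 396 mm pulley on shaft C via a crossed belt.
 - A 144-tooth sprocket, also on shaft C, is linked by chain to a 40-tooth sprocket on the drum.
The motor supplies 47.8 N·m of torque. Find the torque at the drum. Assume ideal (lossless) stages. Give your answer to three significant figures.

gear mesh 43/21 = 2.0476 → τ = 47.8·2.0476 = 97.876 N·m
belt 396/291 = 1.3608 → τ = 97.876·1.3608 = 133.19 N·m
chain 40/144 = 0.27778 → τ = 133.19·0.27778 = 36.998 N·m

37.0 N·m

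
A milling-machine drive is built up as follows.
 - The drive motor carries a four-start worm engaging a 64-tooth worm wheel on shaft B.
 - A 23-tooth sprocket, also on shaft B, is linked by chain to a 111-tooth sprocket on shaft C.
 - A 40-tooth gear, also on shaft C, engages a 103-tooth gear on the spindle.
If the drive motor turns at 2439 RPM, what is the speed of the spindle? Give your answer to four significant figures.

Worm: ratio = 64/4 = 16, so shaft B turns at 2439 / 16 = 152.44 RPM.
Chain: ratio = 111/23 = 4.8261, so shaft C turns at 152.44 / 4.8261 = 31.586 RPM.
Gear mesh: ratio = 103/40 = 2.575, so the spindle turns at 31.586 / 2.575 = 12.266 RPM.

12.27 RPM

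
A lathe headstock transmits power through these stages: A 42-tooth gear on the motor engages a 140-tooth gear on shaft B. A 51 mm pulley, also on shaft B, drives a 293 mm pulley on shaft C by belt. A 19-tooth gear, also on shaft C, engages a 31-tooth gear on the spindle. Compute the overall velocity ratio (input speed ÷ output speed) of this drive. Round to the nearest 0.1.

Each stage contributes driven/driver: gear mesh 140/42 = 3.3333, belt 293/51 = 5.7451, gear mesh 31/19 = 1.6316.
Overall: 3.3333 × 5.7451 × 1.6316 = 31.245.

31.2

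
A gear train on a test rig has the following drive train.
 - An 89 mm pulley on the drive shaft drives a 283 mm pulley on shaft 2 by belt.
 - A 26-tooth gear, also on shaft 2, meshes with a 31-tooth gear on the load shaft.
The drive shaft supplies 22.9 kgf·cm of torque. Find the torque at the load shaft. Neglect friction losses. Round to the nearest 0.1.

86.8 kgf·cm

belt 283/89 = 3.1798 → τ = 22.9·3.1798 = 72.817 kgf·cm
gear mesh 31/26 = 1.1923 → τ = 72.817·1.1923 = 86.82 kgf·cm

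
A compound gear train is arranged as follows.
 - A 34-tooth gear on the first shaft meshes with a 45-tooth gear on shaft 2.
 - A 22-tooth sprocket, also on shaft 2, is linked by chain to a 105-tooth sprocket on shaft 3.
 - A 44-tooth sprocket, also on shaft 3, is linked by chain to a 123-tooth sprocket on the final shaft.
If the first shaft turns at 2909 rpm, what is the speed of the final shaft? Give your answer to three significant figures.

165 rpm

gear mesh 45/34 = 1.3235 → 2909/1.3235 = 2197.9 rpm
chain 105/22 = 4.7727 → 2197.9/4.7727 = 460.51 rpm
chain 123/44 = 2.7955 → 460.51/2.7955 = 164.74 rpm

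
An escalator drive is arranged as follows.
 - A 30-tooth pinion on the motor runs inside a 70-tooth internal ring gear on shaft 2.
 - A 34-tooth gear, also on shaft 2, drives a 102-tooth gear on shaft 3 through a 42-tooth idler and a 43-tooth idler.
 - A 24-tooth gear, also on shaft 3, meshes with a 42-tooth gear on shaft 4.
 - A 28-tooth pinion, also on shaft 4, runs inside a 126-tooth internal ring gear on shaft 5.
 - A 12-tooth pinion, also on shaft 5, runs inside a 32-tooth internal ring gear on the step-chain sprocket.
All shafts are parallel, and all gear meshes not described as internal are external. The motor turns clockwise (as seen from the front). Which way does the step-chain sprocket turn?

clockwise

the motor → shaft 2: internal mesh, same direction → CW.
shaft 2 → shaft 3: driver → idler → idler → driven is 3 external meshes, 3 reversals → CCW.
shaft 3 → shaft 4: external mesh, 1 reversal → CW.
shaft 4 → shaft 5: internal mesh, same direction → CW.
shaft 5 → the step-chain sprocket: internal mesh, same direction → CW.
4 reversals in total — an even number — so the step-chain sprocket turns the same way as the motor.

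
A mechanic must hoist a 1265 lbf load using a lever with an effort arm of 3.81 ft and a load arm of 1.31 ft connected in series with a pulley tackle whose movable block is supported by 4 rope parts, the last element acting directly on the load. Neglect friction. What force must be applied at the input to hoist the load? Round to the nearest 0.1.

108.7 lbf

Lever MA = effort arm / load arm = 3.81/1.31 = 2.9084.
Block-and-tackle MA = number of supporting rope parts = 4.
Combined ideal MA = 2.9084 × 4 = 11.634.
Effort = load / MA = 1265 / 11.634 = 108.74 lbf.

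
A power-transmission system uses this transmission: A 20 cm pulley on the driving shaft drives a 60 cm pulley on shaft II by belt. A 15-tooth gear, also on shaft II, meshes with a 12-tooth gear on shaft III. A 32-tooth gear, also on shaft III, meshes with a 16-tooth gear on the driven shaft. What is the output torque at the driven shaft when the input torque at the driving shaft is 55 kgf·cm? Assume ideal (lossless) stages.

Belt: ratio = 60/20 = 3; torque at shaft II = 55 × 3 = 165 kgf·cm.
Gear mesh: ratio = 12/15 = 0.8; torque at shaft III = 165 × 0.8 = 132 kgf·cm.
Gear mesh: ratio = 16/32 = 0.5; torque at the driven shaft = 132 × 0.5 = 66 kgf·cm.

66 kgf·cm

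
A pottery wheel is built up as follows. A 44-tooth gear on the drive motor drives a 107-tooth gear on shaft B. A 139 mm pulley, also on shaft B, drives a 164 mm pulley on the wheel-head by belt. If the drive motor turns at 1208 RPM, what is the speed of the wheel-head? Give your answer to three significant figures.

421 RPM

Gear mesh: ratio = 107/44 = 2.4318, so shaft B turns at 1208 / 2.4318 = 496.75 RPM.
Belt: ratio = 164/139 = 1.1799, so the wheel-head turns at 496.75 / 1.1799 = 421.02 RPM.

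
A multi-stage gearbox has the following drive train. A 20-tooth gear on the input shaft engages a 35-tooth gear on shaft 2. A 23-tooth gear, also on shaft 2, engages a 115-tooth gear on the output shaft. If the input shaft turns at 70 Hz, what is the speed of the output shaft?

8 Hz

the input shaft → shaft 2 (gear mesh, 35/20): 70 ÷ 1.75 = 40 Hz
shaft 2 → the output shaft (gear mesh, 115/23): 40 ÷ 5 = 8 Hz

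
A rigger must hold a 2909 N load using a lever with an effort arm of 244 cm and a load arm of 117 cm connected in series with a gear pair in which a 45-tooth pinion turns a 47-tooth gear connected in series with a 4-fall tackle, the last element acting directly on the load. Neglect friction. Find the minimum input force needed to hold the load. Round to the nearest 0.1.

Lever MA = effort arm / load arm = 244/117 = 2.0855.
Gear pair MA = 47/45 = 1.0444.
Block-and-tackle MA = number of supporting rope parts = 4.
Combined ideal MA = 2.0855 × 1.0444 × 4 = 8.7126.
Effort = load / MA = 2909 / 8.7126 = 333.88 N.

333.9 N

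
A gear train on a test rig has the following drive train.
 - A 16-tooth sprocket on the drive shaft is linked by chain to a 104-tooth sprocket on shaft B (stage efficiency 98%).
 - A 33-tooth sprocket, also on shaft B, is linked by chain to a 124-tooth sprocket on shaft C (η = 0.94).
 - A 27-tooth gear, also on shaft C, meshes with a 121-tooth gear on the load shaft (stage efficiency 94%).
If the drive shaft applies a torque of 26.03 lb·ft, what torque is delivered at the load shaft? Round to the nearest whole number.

2467 lb·ft

After the chain (104/16): 26.03 × 6.5 × 0.98 = 165.81 lb·ft
After the chain (124/33): 165.81 × 3.7576 × 0.94 = 585.66 lb·ft
After the gear mesh (121/27): 585.66 × 4.4815 × 0.94 = 2467.2 lb·ft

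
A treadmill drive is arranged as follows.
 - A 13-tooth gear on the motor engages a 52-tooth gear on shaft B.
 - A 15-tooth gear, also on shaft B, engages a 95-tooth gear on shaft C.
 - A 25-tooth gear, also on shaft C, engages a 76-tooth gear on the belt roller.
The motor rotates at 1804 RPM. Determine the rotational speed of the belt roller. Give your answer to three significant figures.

the motor → shaft B (gear mesh, 52/13): 1804 ÷ 4 = 451 RPM
shaft B → shaft C (gear mesh, 95/15): 451 ÷ 6.3333 = 71.211 RPM
shaft C → the belt roller (gear mesh, 76/25): 71.211 ÷ 3.04 = 23.425 RPM

23.4 RPM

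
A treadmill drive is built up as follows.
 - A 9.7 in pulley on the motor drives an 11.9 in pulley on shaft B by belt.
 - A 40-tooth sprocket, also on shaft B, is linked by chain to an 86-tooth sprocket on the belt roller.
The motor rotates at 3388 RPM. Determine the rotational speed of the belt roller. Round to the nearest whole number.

belt 11.9/9.7 = 1.2268 → 3388/1.2268 = 2761.6 RPM
chain 86/40 = 2.15 → 2761.6/2.15 = 1284.5 RPM

1284 RPM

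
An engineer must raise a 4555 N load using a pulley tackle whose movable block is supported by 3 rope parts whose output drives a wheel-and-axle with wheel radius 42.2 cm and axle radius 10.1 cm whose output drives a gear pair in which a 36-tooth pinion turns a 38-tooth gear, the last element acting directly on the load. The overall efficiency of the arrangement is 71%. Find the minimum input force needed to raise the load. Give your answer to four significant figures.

484.9 N

Block-and-tackle MA = number of supporting rope parts = 3.
Wheel-and-axle MA = R/r = 42.2/10.1 = 4.1782.
Gear pair MA = 38/36 = 1.0556.
Combined ideal MA = 3 × 4.1782 × 1.0556 = 13.231.
Actual MA = 13.231 × 0.71 = 9.394.
Effort = load / actual MA = 4555 / 9.394 = 484.88 N.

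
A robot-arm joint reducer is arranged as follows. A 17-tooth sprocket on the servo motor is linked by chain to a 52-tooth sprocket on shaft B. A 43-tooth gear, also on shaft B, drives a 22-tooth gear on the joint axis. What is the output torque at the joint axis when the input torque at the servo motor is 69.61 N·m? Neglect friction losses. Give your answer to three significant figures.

chain 52/17 = 3.0588 → τ = 69.61·3.0588 = 212.92 N·m
gear mesh 22/43 = 0.51163 → τ = 212.92·0.51163 = 108.94 N·m

109 N·m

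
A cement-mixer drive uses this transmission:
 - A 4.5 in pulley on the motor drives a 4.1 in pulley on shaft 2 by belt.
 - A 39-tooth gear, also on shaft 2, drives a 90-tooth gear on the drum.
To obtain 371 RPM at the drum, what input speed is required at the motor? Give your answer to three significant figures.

780 RPM

Overall ratio R = 0.91111 × 2.3077 = 2.1026.
Required input speed = output speed × R = 371 × 2.1026 = 780.05 RPM.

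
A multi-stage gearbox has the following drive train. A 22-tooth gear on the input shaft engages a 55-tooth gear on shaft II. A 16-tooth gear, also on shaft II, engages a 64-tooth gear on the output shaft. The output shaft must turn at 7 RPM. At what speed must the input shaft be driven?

Overall ratio R = 2.5 × 4 = 10.
Required input speed = output speed × R = 7 × 10 = 70 RPM.

70 RPM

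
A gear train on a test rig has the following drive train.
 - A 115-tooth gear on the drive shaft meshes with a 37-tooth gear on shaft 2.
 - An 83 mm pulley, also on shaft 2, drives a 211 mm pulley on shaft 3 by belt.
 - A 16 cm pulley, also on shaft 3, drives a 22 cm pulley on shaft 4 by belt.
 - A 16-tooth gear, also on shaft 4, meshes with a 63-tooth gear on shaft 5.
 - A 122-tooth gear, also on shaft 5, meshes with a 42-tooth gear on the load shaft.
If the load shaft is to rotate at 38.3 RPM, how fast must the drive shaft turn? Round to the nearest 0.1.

58.4 RPM

Overall ratio R = 0.32174 × 2.5422 × 1.375 × 3.9375 × 0.34426 = 1.5245.
Required input speed = output speed × R = 38.3 × 1.5245 = 58.387 RPM.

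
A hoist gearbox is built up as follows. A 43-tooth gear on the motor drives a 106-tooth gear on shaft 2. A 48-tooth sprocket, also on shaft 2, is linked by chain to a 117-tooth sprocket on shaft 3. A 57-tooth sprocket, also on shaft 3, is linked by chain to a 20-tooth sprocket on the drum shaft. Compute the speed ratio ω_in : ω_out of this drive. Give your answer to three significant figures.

Each stage contributes driven/driver: gear mesh 106/43 = 2.4651, chain 117/48 = 2.4375, chain 20/57 = 0.35088.
Overall: 2.4651 × 2.4375 × 0.35088 = 2.1083.

2.11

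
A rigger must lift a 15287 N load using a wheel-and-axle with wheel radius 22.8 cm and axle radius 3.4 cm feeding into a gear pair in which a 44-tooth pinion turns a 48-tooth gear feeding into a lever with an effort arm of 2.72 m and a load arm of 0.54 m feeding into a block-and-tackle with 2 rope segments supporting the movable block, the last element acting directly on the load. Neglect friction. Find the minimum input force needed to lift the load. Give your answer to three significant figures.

Wheel-and-axle MA = R/r = 22.8/3.4 = 6.7059.
Gear pair MA = 48/44 = 1.0909.
Lever MA = effort arm / load arm = 2.72/0.54 = 5.037.
Block-and-tackle MA = number of supporting rope parts = 2.
Combined ideal MA = 6.7059 × 1.0909 × 5.037 × 2 = 73.697.
Effort = load / MA = 15287 / 73.697 = 207.43 N.

207 N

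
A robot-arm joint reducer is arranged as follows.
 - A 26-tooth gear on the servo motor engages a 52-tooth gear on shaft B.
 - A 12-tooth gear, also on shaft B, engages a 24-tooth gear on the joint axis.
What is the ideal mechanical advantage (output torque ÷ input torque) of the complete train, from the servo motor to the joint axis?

4

Each stage contributes driven/driver: gear mesh 52/26 = 2, gear mesh 24/12 = 2.
Overall: 2 × 2 = 4.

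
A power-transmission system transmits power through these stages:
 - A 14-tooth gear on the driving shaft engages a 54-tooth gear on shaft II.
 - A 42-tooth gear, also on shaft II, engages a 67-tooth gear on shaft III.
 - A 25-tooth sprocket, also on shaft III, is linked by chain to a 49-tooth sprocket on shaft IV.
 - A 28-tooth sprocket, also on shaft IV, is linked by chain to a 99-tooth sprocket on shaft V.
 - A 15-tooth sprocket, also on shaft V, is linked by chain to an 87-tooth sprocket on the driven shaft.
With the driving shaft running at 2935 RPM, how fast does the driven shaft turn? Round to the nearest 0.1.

gear mesh 54/14 = 3.8571 → 2935/3.8571 = 760.93 RPM
gear mesh 67/42 = 1.5952 → 760.93/1.5952 = 477 RPM
chain 49/25 = 1.96 → 477/1.96 = 243.37 RPM
chain 99/28 = 3.5357 → 243.37/3.5357 = 68.831 RPM
chain 87/15 = 5.8 → 68.831/5.8 = 11.867 RPM

11.9 RPM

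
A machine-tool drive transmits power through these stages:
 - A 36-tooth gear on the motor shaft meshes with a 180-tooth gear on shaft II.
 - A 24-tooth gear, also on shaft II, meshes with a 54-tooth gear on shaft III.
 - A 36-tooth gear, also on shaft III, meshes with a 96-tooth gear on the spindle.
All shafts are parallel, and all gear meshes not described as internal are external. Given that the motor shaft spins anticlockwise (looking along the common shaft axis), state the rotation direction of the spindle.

clockwise

the motor shaft → shaft II: external mesh, 1 reversal → CW.
shaft II → shaft III: external mesh, 1 reversal → CCW.
shaft III → the spindle: external mesh, 1 reversal → CW.
3 reversals in total — an odd number — so the spindle turns opposite to the motor shaft.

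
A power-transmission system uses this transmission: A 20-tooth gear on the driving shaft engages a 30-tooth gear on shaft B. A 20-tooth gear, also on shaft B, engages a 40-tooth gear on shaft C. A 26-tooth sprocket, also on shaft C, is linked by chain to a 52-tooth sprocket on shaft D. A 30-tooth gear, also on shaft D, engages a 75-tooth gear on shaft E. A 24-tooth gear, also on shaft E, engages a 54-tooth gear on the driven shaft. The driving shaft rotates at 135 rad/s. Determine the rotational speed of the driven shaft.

the driving shaft → shaft B (gear mesh, 30/20): 135 ÷ 1.5 = 90 rad/s
shaft B → shaft C (gear mesh, 40/20): 90 ÷ 2 = 45 rad/s
shaft C → shaft D (chain, 52/26): 45 ÷ 2 = 22.5 rad/s
shaft D → shaft E (gear mesh, 75/30): 22.5 ÷ 2.5 = 9 rad/s
shaft E → the driven shaft (gear mesh, 54/24): 9 ÷ 2.25 = 4 rad/s

4 rad/s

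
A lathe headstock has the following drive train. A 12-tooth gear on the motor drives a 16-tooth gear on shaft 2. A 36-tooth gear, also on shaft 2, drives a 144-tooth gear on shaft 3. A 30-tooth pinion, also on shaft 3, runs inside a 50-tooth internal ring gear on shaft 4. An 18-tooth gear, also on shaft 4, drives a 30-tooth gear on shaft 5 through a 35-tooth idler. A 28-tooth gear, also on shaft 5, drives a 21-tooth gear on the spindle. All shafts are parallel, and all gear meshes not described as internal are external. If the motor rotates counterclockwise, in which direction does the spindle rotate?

clockwise

the motor → shaft 2: external mesh, 1 reversal → CW.
shaft 2 → shaft 3: external mesh, 1 reversal → CCW.
shaft 3 → shaft 4: internal mesh, same direction → CCW.
shaft 4 → shaft 5: driver → idler → driven is 2 external meshes, 2 reversals → CCW.
shaft 5 → the spindle: external mesh, 1 reversal → CW.
5 reversals in total — an odd number — so the spindle turns opposite to the motor.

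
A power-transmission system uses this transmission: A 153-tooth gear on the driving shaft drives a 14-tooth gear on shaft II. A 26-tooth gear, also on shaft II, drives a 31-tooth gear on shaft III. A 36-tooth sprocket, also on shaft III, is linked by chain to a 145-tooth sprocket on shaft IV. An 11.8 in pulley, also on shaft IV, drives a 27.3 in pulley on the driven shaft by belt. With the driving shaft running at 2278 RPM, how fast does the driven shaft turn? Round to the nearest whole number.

gear mesh 14/153 = 0.091503 → 2278/0.091503 = 24895 RPM
gear mesh 31/26 = 1.1923 → 24895/1.1923 = 20880 RPM
chain 145/36 = 4.0278 → 20880/4.0278 = 5184 RPM
belt 27.3/11.8 = 2.3136 → 5184/2.3136 = 2240.7 RPM

2241 RPM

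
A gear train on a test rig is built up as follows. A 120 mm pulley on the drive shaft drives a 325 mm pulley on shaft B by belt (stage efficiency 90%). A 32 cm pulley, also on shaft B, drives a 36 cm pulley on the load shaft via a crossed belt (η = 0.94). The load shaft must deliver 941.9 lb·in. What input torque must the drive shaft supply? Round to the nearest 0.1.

365.4 lb·in

Overall ratio R = 2.7083 × 1.125 = 3.0469; overall efficiency η = 0.90 × 0.94 = 0.8460.
Input torque = output torque / (R × η) = 941.9 / (3.0469 × 0.8460) = 365.41 lb·in.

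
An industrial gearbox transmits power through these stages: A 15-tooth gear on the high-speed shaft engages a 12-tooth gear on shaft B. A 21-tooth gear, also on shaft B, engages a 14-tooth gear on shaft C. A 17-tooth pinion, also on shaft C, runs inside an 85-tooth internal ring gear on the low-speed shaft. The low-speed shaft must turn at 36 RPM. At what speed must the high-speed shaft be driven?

Overall ratio R = 0.8 × 0.66667 × 5 = 2.6667.
Required input speed = output speed × R = 36 × 2.6667 = 96 RPM.

96 RPM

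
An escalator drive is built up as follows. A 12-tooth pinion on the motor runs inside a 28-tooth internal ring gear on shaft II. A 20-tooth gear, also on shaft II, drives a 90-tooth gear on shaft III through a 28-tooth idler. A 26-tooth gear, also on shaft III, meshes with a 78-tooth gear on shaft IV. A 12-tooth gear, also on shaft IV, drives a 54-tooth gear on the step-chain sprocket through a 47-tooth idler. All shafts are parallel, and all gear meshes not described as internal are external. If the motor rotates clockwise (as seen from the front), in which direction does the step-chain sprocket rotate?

anticlockwise

the motor → shaft II: internal mesh, same direction → CW.
shaft II → shaft III: driver → idler → driven is 2 external meshes, 2 reversals → CW.
shaft III → shaft IV: external mesh, 1 reversal → CCW.
shaft IV → the step-chain sprocket: driver → idler → driven is 2 external meshes, 2 reversals → CCW.
5 reversals in total — an odd number — so the step-chain sprocket turns opposite to the motor.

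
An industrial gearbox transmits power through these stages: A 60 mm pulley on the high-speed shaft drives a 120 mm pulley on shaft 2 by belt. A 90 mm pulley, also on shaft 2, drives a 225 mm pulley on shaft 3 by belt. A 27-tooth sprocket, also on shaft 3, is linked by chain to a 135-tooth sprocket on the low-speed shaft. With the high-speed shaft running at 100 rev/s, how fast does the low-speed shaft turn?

belt 120/60 = 2 → 100/2 = 50 rev/s
belt 225/90 = 2.5 → 50/2.5 = 20 rev/s
chain 135/27 = 5 → 20/5 = 4 rev/s

4 rev/s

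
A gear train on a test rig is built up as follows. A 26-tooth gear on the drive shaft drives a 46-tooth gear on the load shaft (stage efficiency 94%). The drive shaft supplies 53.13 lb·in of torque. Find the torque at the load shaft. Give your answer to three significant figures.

Gear mesh: ratio = 46/26 = 1.7692; torque at the load shaft = 53.13 × 1.7692 × 0.94 = 88.359 lb·in.

88.4 lb·in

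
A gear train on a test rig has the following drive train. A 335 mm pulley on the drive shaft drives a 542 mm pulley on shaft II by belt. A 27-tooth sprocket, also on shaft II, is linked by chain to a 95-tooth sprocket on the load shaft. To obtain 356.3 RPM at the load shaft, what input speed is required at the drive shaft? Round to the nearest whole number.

Overall ratio R = 1.6179 × 3.5185 = 5.6926.
Required input speed = output speed × R = 356.3 × 5.6926 = 2028.3 RPM.

2028 RPM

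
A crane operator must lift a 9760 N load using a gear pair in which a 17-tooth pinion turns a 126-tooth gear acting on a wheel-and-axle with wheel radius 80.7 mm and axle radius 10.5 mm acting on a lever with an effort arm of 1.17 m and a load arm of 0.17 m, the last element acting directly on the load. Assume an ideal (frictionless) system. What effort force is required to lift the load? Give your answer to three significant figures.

Gear pair MA = 126/17 = 7.4118.
Wheel-and-axle MA = R/r = 80.7/10.5 = 7.6857.
Lever MA = effort arm / load arm = 1.17/0.17 = 6.8824.
Combined ideal MA = 7.4118 × 7.6857 × 6.8824 = 392.05.
Effort = load / MA = 9760 / 392.05 = 24.895 N.

24.9 N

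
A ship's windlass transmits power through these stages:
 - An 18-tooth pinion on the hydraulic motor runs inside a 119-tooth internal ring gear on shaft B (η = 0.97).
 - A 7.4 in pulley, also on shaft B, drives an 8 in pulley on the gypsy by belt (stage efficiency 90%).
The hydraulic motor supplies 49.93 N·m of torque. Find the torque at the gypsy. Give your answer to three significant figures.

312 N·m

internal gear 119/18 = 6.6111 → τ = 49.93·6.6111·0.97 = 320.19 N·m
belt 8/7.4 = 1.0811 → τ = 320.19·1.0811·0.90 = 311.54 N·m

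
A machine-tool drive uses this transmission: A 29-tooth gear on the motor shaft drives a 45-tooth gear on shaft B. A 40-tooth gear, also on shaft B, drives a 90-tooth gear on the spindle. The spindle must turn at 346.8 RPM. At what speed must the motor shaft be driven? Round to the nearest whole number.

1211 RPM

Overall ratio R = 1.5517 × 2.25 = 3.4914.
Required input speed = output speed × R = 346.8 × 3.4914 = 1210.8 RPM.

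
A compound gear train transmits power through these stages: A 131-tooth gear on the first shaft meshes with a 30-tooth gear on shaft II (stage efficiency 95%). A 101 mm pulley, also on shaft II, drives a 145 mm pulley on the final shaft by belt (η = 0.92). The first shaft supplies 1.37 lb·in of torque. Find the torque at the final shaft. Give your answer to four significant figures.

gear mesh 30/131 = 0.22901 → τ = 1.37·0.22901·0.95 = 0.29805 lb·in
belt 145/101 = 1.4356 → τ = 0.29805·1.4356·0.92 = 0.39367 lb·in

0.3937 lb·in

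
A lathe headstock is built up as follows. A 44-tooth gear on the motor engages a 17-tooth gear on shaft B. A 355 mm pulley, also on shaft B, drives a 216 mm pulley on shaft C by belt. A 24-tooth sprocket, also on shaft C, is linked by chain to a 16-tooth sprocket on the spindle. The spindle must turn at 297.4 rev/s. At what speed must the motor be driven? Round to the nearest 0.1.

Overall ratio R = 0.38636 × 0.60845 × 0.66667 = 0.15672.
Required input speed = output speed × R = 297.4 × 0.15672 = 46.609 rev/s.

46.6 rev/s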